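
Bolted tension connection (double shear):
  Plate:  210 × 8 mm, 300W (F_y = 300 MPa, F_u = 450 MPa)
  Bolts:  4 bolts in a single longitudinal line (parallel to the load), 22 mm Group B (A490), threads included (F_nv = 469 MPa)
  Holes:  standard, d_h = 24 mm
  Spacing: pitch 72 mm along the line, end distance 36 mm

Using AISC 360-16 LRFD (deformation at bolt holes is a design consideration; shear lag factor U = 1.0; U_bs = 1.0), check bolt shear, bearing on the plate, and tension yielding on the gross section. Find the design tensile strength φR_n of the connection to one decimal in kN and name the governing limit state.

Bolt shear: A_b = π(22)²/4 = 380.13 mm². φR_n = 0.75 × 469 × 380.13 × 4 × 2 = 1069.7 kN.
Bearing (8 mm plate, F_u = 450 MPa): end bolts L_c = 36 − 24/2 = 24, R_n = min(1.2×24×8×450, 2.4×22×8×450) = 103.68 kN/bolt; interior L_c = 72 − 24 = 48, R_n = 190.08 kN/bolt. φR_n = 0.75 × (1×103.68 + 3×190.08) = 505.4 kN.
Tension yield (gross): A_g = 210×8 = 1680 mm². φR_n = 0.90 × 300 × 1680 = 453.6 kN.
Governing: min(1069.7, 505.4, 453.6) = 453.6 kN → gross-section yield.

453.6 kN (gross-section yield governs)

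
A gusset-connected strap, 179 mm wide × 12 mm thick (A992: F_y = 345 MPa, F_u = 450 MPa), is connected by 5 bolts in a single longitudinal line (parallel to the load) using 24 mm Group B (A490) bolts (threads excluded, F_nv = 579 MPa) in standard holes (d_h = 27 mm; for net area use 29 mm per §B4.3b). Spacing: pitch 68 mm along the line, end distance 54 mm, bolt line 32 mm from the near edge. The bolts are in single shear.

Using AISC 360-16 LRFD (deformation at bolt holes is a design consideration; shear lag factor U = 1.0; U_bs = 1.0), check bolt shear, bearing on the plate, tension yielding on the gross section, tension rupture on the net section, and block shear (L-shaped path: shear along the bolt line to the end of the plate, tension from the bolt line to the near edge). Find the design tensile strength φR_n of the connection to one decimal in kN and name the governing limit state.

Bolt shear: A_b = π(24)²/4 = 452.39 mm². φR_n = 0.75 × 579 × 452.39 × 5 × 1 = 982.3 kN.
Bearing (12 mm plate, F_u = 450 MPa): end bolts L_c = 54 − 27/2 = 40.5, R_n = min(1.2×40.5×12×450, 2.4×24×12×450) = 262.44 kN/bolt; interior L_c = 68 − 27 = 41, R_n = 265.68 kN/bolt. φR_n = 0.75 × (1×262.44 + 4×265.68) = 993.9 kN.
Tension yield (gross): A_g = 179×12 = 2148 mm². φR_n = 0.90 × 345 × 2148 = 667.0 kN.
Tension rupture (net): A_n = (179 − 1×29)×12 = 1800 mm² (U = 1.0, A_e = A_n). φR_n = 0.75 × 450 × 1800 = 607.5 kN.
Block shear: shear path 1×[54+4×68] = 1×326 mm, A_gv = 3912, A_nv = 1×(326 − 4.5×29)×12 = 2346 mm²; tension to near edge: (32 − 0.5×29)×12 = 210 mm². R_n = min(0.6×450×2346, 0.6×345×3912) + 1.0×450×210 = min(633.42, 809.78) + 94.5 = 727.92 kN. φR_n = 0.75 × 727.92 = 545.9 kN.
Governing: min(982.3, 993.9, 667.0, 607.5, 545.9) = 545.9 kN → block shear.

545.9 kN (block shear governs)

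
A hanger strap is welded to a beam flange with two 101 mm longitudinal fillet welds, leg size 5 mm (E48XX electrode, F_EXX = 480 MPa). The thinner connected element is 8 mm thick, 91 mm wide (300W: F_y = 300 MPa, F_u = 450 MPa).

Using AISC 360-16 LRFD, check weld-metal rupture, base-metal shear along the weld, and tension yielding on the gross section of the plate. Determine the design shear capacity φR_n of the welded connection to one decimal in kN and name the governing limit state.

154.2 kN (weld metal governs)

Weld metal: throat = 0.707×5 = 3.535 mm, L = 2×101 = 202 mm. φR_n = 0.75 × 0.6 × 480 × 3.535 × 202 = 154.2 kN.
Base metal shear (8 mm plate): yield φR_n = 1.0×0.6×300×8×202 = 290.9 kN; rupture φR_n = 0.75×0.6×450×8×202 = 327.2 kN; take 290.9 kN (yield).
Tension yield (gross): A_g = 91×8 = 728 mm². φR_n = 0.90 × 300 × 728 = 196.6 kN.
Governing: min(154.2, 290.9, 196.6) = 154.2 kN → weld metal.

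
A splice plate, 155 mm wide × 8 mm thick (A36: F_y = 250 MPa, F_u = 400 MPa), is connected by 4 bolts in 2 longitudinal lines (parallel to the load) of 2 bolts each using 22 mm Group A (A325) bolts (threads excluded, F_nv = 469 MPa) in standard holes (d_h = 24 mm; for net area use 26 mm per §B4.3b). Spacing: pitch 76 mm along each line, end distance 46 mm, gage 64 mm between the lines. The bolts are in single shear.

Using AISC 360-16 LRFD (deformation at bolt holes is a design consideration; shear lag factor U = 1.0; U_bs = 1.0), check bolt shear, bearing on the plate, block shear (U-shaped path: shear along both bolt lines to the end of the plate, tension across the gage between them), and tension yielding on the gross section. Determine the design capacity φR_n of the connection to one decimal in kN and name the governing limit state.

279.0 kN (gross-section yield governs)

Bolt shear: A_b = π(22)²/4 = 380.13 mm². φR_n = 0.75 × 469 × 380.13 × 4 × 1 = 534.8 kN.
Bearing (8 mm plate, F_u = 400 MPa): end bolts L_c = 46 − 24/2 = 34, R_n = min(1.2×34×8×400, 2.4×22×8×400) = 130.56 kN/bolt; interior L_c = 76 − 24 = 52, R_n = 168.96 kN/bolt. φR_n = 0.75 × (2×130.56 + 2×168.96) = 449.3 kN.
Block shear: shear path 2×[46+1×76] = 2×122 mm, A_gv = 1952, A_nv = 2×(122 − 1.5×26)×8 = 1328 mm²; tension across gage: (64 − 1×26)×8 = 304 mm². R_n = min(0.6×400×1328, 0.6×250×1952) + 1.0×400×304 = min(318.72, 292.8) + 121.6 = 414.4 kN. φR_n = 0.75 × 414.4 = 310.8 kN.
Tension yield (gross): A_g = 155×8 = 1240 mm². φR_n = 0.90 × 250 × 1240 = 279.0 kN.
Governing: min(534.8, 449.3, 310.8, 279.0) = 279.0 kN → gross-section yield.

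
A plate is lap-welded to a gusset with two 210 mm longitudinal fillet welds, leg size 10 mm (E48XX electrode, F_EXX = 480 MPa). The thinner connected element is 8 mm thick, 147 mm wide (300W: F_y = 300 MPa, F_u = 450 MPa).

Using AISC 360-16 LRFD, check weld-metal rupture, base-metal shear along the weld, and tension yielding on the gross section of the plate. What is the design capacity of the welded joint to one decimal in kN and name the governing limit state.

Weld metal: throat = 0.707×10 = 7.07 mm, L = 2×210 = 420 mm. φR_n = 0.75 × 0.6 × 480 × 7.07 × 420 = 641.4 kN.
Base metal shear (8 mm plate): yield φR_n = 1.0×0.6×300×8×420 = 604.8 kN; rupture φR_n = 0.75×0.6×450×8×420 = 680.4 kN; take 604.8 kN (yield).
Tension yield (gross): A_g = 147×8 = 1176 mm². φR_n = 0.90 × 300 × 1176 = 317.5 kN.
Governing: min(641.4, 604.8, 317.5) = 317.5 kN → gross-section yield.

317.5 kN (gross-section yield governs)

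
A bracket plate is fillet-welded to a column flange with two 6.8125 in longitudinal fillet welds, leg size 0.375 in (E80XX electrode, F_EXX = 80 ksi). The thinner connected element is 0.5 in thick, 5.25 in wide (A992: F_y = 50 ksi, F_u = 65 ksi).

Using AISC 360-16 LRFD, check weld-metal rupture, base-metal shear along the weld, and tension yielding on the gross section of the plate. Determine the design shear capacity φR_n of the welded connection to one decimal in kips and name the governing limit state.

Weld metal: throat = 0.707×0.375 = 0.26513 in, L = 2×6.8125 = 13.625 in. φR_n = 0.75 × 0.6 × 80 × 0.26513 × 13.625 = 130.0 kips.
Base metal shear (0.5 in plate): yield φR_n = 1.0×0.6×50×0.5×13.625 = 204.4 kips; rupture φR_n = 0.75×0.6×65×0.5×13.625 = 199.3 kips; take 199.3 kips (rupture).
Tension yield (gross): A_g = 5.25×0.5 = 2.625 in². φR_n = 0.90 × 50 × 2.625 = 118.1 kips.
Governing: min(130.0, 199.3, 118.1) = 118.1 kips → gross-section yield.

118.1 kips (gross-section yield governs)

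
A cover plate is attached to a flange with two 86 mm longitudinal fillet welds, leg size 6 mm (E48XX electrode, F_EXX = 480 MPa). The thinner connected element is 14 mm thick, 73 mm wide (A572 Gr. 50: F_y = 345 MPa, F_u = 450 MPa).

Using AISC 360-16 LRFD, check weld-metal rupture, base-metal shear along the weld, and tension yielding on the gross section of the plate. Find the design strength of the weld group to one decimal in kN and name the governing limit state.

157.6 kN (weld metal governs)

Weld metal: throat = 0.707×6 = 4.242 mm, L = 2×86 = 172 mm. φR_n = 0.75 × 0.6 × 480 × 4.242 × 172 = 157.6 kN.
Base metal shear (14 mm plate): yield φR_n = 1.0×0.6×345×14×172 = 498.5 kN; rupture φR_n = 0.75×0.6×450×14×172 = 487.6 kN; take 487.6 kN (rupture).
Tension yield (gross): A_g = 73×14 = 1022 mm². φR_n = 0.90 × 345 × 1022 = 317.3 kN.
Governing: min(157.6, 487.6, 317.3) = 157.6 kN → weld metal.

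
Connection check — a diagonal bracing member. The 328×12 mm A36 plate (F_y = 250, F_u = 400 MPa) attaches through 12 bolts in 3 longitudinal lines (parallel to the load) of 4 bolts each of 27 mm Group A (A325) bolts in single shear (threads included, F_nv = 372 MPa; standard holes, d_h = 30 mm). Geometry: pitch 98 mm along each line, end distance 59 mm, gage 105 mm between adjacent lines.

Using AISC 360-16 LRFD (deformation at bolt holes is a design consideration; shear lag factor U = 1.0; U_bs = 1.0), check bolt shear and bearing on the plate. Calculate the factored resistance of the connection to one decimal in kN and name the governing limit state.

1916.9 kN (bolt shear governs)

Bolt shear: A_b = π(27)²/4 = 572.56 mm². φR_n = 0.75 × 372 × 572.56 × 12 × 1 = 1916.9 kN.
Bearing (12 mm plate, F_u = 400 MPa): end bolts L_c = 59 − 30/2 = 44, R_n = min(1.2×44×12×400, 2.4×27×12×400) = 253.44 kN/bolt; interior L_c = 98 − 30 = 68, R_n = 311.04 kN/bolt. φR_n = 0.75 × (3×253.44 + 9×311.04) = 2669.8 kN.
Governing: min(1916.9, 2669.8) = 1916.9 kN → bolt shear.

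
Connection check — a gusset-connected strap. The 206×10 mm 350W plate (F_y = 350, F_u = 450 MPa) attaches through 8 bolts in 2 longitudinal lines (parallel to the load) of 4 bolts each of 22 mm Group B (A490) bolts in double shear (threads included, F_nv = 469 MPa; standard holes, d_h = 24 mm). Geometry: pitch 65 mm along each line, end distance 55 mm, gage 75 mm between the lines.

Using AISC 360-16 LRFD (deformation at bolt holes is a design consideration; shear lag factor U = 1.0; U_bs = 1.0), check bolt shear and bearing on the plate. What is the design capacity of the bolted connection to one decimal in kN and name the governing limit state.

Bolt shear: A_b = π(22)²/4 = 380.13 mm². φR_n = 0.75 × 469 × 380.13 × 8 × 2 = 2139.4 kN.
Bearing (10 mm plate, F_u = 450 MPa): end bolts L_c = 55 − 24/2 = 43, R_n = min(1.2×43×10×450, 2.4×22×10×450) = 232.2 kN/bolt; interior L_c = 65 − 24 = 41, R_n = 221.4 kN/bolt. φR_n = 0.75 × (2×232.2 + 6×221.4) = 1344.6 kN.
Governing: min(2139.4, 1344.6) = 1344.6 kN → bearing.

1344.6 kN (bearing governs)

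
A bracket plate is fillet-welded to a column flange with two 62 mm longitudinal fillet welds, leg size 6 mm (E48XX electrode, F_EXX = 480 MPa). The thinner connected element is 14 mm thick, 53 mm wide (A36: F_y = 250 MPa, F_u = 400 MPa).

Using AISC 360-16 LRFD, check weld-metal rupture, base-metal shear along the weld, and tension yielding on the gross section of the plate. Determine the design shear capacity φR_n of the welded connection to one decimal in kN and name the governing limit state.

Weld metal: throat = 0.707×6 = 4.242 mm, L = 2×62 = 124 mm. φR_n = 0.75 × 0.6 × 480 × 4.242 × 124 = 113.6 kN.
Base metal shear (14 mm plate): yield φR_n = 1.0×0.6×250×14×124 = 260.4 kN; rupture φR_n = 0.75×0.6×400×14×124 = 312.5 kN; take 260.4 kN (yield).
Tension yield (gross): A_g = 53×14 = 742 mm². φR_n = 0.90 × 250 × 742 = 167.0 kN.
Governing: min(113.6, 260.4, 167.0) = 113.6 kN → weld metal.

113.6 kN (weld metal governs)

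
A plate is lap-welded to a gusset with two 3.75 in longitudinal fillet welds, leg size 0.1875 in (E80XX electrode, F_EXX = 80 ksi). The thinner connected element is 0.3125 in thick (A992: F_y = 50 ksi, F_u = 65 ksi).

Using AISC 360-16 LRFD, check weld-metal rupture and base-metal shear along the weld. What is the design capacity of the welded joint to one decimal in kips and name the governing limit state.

35.8 kips (weld metal governs)

Weld metal: throat = 0.707×0.1875 = 0.13256 in, L = 2×3.75 = 7.5 in. φR_n = 0.75 × 0.6 × 80 × 0.13256 × 7.5 = 35.8 kips.
Base metal shear (0.3125 in plate): yield φR_n = 1.0×0.6×50×0.3125×7.5 = 70.3 kips; rupture φR_n = 0.75×0.6×65×0.3125×7.5 = 68.6 kips; take 68.6 kips (rupture).
Governing: min(35.8, 68.6) = 35.8 kips → weld metal.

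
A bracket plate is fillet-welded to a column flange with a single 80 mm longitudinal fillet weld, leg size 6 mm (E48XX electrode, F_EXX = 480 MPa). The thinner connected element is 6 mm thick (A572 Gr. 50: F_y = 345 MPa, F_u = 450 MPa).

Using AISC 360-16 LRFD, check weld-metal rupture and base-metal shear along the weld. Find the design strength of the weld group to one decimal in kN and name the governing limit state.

Weld metal: throat = 0.707×6 = 4.242 mm, L = 80 mm. φR_n = 0.75 × 0.6 × 480 × 4.242 × 80 = 73.3 kN.
Base metal shear (6 mm plate): yield φR_n = 1.0×0.6×345×6×80 = 99.4 kN; rupture φR_n = 0.75×0.6×450×6×80 = 97.2 kN; take 97.2 kN (rupture).
Governing: min(73.3, 97.2) = 73.3 kN → weld metal.

73.3 kN (weld metal governs)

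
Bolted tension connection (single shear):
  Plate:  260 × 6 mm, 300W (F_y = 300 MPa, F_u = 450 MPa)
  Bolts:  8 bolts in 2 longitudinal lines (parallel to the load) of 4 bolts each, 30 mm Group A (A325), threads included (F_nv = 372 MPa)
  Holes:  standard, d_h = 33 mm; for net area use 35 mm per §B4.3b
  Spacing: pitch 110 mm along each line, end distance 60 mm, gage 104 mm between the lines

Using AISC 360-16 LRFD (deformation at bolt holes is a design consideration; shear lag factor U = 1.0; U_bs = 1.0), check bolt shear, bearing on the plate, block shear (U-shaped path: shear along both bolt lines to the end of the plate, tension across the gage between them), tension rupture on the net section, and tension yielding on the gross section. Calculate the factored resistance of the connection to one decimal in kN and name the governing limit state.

Bolt shear: A_b = π(30)²/4 = 706.86 mm². φR_n = 0.75 × 372 × 706.86 × 8 × 1 = 1577.7 kN.
Bearing (6 mm plate, F_u = 450 MPa): end bolts L_c = 60 − 33/2 = 43.5, R_n = min(1.2×43.5×6×450, 2.4×30×6×450) = 140.94 kN/bolt; interior L_c = 110 − 33 = 77, R_n = 194.4 kN/bolt. φR_n = 0.75 × (2×140.94 + 6×194.4) = 1086.2 kN.
Block shear: shear path 2×[60+3×110] = 2×390 mm, A_gv = 4680, A_nv = 2×(390 − 3.5×35)×6 = 3210 mm²; tension across gage: (104 − 1×35)×6 = 414 mm². R_n = min(0.6×450×3210, 0.6×300×4680) + 1.0×450×414 = min(866.7, 842.4) + 186.3 = 1028.7 kN. φR_n = 0.75 × 1028.7 = 771.5 kN.
Tension rupture (net): A_n = (260 − 2×35)×6 = 1140 mm² (U = 1.0, A_e = A_n). φR_n = 0.75 × 450 × 1140 = 384.8 kN.
Tension yield (gross): A_g = 260×6 = 1560 mm². φR_n = 0.90 × 300 × 1560 = 421.2 kN.
Governing: min(1577.7, 1086.2, 771.5, 384.8, 421.2) = 384.8 kN → net-section rupture.

384.8 kN (net-section rupture governs)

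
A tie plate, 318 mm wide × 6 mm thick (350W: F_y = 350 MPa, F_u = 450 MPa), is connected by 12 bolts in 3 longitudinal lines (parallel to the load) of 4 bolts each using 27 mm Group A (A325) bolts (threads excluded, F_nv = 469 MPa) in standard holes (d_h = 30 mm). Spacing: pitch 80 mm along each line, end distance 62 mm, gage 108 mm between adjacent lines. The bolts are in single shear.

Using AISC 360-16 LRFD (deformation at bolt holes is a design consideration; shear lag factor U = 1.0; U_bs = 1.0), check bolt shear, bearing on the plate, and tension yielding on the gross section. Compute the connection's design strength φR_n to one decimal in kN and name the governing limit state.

Bolt shear: A_b = π(27)²/4 = 572.56 mm². φR_n = 0.75 × 469 × 572.56 × 12 × 1 = 2416.8 kN.
Bearing (6 mm plate, F_u = 450 MPa): end bolts L_c = 62 − 30/2 = 47, R_n = min(1.2×47×6×450, 2.4×27×6×450) = 152.28 kN/bolt; interior L_c = 80 − 30 = 50, R_n = 162 kN/bolt. φR_n = 0.75 × (3×152.28 + 9×162) = 1436.1 kN.
Tension yield (gross): A_g = 318×6 = 1908 mm². φR_n = 0.90 × 350 × 1908 = 601.0 kN.
Governing: min(2416.8, 1436.1, 601.0) = 601.0 kN → gross-section yield.

601.0 kN (gross-section yield governs)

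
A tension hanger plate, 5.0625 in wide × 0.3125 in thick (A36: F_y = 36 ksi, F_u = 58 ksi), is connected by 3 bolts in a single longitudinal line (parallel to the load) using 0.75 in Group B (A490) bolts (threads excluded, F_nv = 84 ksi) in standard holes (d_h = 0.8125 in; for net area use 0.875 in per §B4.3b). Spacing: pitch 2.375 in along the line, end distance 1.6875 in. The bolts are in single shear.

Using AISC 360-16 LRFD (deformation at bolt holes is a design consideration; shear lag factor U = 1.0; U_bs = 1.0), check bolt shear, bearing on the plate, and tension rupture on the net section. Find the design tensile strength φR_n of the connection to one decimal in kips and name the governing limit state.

56.9 kips (net-section rupture governs)

Bolt shear: A_b = π(0.75)²/4 = 0.44179 in². φR_n = 0.75 × 84 × 0.44179 × 3 × 1 = 83.5 kips.
Bearing (0.3125 in plate, F_u = 58 ksi): end bolts L_c = 1.6875 − 0.8125/2 = 1.28125, R_n = min(1.2×1.28125×0.3125×58, 2.4×0.75×0.3125×58) = 27.867 kips/bolt; interior L_c = 2.375 − 0.8125 = 1.5625, R_n = 32.625 kips/bolt. φR_n = 0.75 × (1×27.867 + 2×32.625) = 69.8 kips.
Tension rupture (net): A_n = (5.0625 − 1×0.875)×0.3125 = 1.3086 in² (U = 1.0, A_e = A_n). φR_n = 0.75 × 58 × 1.3086 = 56.9 kips.
Governing: min(83.5, 69.8, 56.9) = 56.9 kips → net-section rupture.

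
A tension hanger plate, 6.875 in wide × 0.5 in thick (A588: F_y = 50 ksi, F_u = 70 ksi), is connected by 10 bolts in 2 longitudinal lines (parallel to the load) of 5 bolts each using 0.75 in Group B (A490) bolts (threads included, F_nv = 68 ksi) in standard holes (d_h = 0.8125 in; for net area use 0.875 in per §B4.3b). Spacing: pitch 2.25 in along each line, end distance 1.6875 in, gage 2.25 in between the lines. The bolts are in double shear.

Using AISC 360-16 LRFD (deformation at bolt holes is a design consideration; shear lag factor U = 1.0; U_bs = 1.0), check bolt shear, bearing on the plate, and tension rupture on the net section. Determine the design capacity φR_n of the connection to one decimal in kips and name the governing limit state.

Bolt shear: A_b = π(0.75)²/4 = 0.44179 in². φR_n = 0.75 × 68 × 0.44179 × 10 × 2 = 450.6 kips.
Bearing (0.5 in plate, F_u = 70 ksi): end bolts L_c = 1.6875 − 0.8125/2 = 1.28125, R_n = min(1.2×1.28125×0.5×70, 2.4×0.75×0.5×70) = 53.813 kips/bolt; interior L_c = 2.25 − 0.8125 = 1.4375, R_n = 60.375 kips/bolt. φR_n = 0.75 × (2×53.813 + 8×60.375) = 443.0 kips.
Tension rupture (net): A_n = (6.875 − 2×0.875)×0.5 = 2.5625 in² (U = 1.0, A_e = A_n). φR_n = 0.75 × 70 × 2.5625 = 134.5 kips.
Governing: min(450.6, 443.0, 134.5) = 134.5 kips → net-section rupture.

134.5 kips (net-section rupture governs)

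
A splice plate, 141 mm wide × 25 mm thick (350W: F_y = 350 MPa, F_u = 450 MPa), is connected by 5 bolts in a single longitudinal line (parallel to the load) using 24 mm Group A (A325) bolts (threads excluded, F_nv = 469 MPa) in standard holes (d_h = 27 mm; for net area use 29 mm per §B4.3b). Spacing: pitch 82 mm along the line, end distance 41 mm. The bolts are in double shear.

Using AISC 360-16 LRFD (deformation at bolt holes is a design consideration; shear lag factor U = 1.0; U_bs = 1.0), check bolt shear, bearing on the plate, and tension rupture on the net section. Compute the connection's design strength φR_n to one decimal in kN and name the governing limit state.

945.0 kN (net-section rupture governs)

Bolt shear: A_b = π(24)²/4 = 452.39 mm². φR_n = 0.75 × 469 × 452.39 × 5 × 2 = 1591.3 kN.
Bearing (25 mm plate, F_u = 450 MPa): end bolts L_c = 41 − 27/2 = 27.5, R_n = min(1.2×27.5×25×450, 2.4×24×25×450) = 371.25 kN/bolt; interior L_c = 82 − 27 = 55, R_n = 648 kN/bolt. φR_n = 0.75 × (1×371.25 + 4×648) = 2222.4 kN.
Tension rupture (net): A_n = (141 − 1×29)×25 = 2800 mm² (U = 1.0, A_e = A_n). φR_n = 0.75 × 450 × 2800 = 945.0 kN.
Governing: min(1591.3, 2222.4, 945.0) = 945.0 kN → net-section rupture.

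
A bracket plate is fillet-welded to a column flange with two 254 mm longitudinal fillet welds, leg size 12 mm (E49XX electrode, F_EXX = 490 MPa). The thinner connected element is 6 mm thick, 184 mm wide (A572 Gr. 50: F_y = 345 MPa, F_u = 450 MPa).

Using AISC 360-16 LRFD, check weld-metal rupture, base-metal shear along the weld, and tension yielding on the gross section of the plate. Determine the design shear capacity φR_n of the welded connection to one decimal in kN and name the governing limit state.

Weld metal: throat = 0.707×12 = 8.484 mm, L = 2×254 = 508 mm. φR_n = 0.75 × 0.6 × 490 × 8.484 × 508 = 950.3 kN.
Base metal shear (6 mm plate): yield φR_n = 1.0×0.6×345×6×508 = 630.9 kN; rupture φR_n = 0.75×0.6×450×6×508 = 617.2 kN; take 617.2 kN (rupture).
Tension yield (gross): A_g = 184×6 = 1104 mm². φR_n = 0.90 × 345 × 1104 = 342.8 kN.
Governing: min(950.3, 617.2, 342.8) = 342.8 kN → gross-section yield.

342.8 kN (gross-section yield governs)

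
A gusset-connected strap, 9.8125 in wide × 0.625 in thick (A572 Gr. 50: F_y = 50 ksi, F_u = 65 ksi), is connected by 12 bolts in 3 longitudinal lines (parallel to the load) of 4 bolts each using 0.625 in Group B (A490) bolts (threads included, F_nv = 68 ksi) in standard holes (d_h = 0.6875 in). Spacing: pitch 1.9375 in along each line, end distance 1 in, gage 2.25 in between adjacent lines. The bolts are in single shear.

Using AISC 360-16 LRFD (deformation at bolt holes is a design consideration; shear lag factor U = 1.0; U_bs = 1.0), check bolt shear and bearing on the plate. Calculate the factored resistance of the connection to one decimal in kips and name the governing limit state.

Bolt shear: A_b = π(0.625)²/4 = 0.3068 in². φR_n = 0.75 × 68 × 0.3068 × 12 × 1 = 187.8 kips.
Bearing (0.625 in plate, F_u = 65 ksi): end bolts L_c = 1 − 0.6875/2 = 0.65625, R_n = min(1.2×0.65625×0.625×65, 2.4×0.625×0.625×65) = 31.992 kips/bolt; interior L_c = 1.9375 − 0.6875 = 1.25, R_n = 60.938 kips/bolt. φR_n = 0.75 × (3×31.992 + 9×60.938) = 483.3 kips.
Governing: min(187.8, 483.3) = 187.8 kips → bolt shear.

187.8 kips (bolt shear governs)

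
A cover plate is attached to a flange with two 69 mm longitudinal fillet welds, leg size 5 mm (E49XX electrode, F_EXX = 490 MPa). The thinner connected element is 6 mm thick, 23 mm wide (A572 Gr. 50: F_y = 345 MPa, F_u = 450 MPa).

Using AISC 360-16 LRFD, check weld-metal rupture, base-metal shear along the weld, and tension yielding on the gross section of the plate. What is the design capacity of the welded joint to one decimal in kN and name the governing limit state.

Weld metal: throat = 0.707×5 = 3.535 mm, L = 2×69 = 138 mm. φR_n = 0.75 × 0.6 × 490 × 3.535 × 138 = 107.6 kN.
Base metal shear (6 mm plate): yield φR_n = 1.0×0.6×345×6×138 = 171.4 kN; rupture φR_n = 0.75×0.6×450×6×138 = 167.7 kN; take 167.7 kN (rupture).
Tension yield (gross): A_g = 23×6 = 138 mm². φR_n = 0.90 × 345 × 138 = 42.8 kN.
Governing: min(107.6, 167.7, 42.8) = 42.8 kN → gross-section yield.

42.8 kN (gross-section yield governs)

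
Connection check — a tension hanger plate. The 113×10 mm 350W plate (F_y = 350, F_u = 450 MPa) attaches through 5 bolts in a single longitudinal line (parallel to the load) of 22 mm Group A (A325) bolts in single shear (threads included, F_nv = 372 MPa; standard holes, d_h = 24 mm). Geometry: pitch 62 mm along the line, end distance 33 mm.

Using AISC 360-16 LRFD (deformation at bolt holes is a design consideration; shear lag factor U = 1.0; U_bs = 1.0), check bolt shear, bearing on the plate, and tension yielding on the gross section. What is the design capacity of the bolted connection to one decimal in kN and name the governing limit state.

Bolt shear: A_b = π(22)²/4 = 380.13 mm². φR_n = 0.75 × 372 × 380.13 × 5 × 1 = 530.3 kN.
Bearing (10 mm plate, F_u = 450 MPa): end bolts L_c = 33 − 24/2 = 21, R_n = min(1.2×21×10×450, 2.4×22×10×450) = 113.4 kN/bolt; interior L_c = 62 − 24 = 38, R_n = 205.2 kN/bolt. φR_n = 0.75 × (1×113.4 + 4×205.2) = 700.7 kN.
Tension yield (gross): A_g = 113×10 = 1130 mm². φR_n = 0.90 × 350 × 1130 = 356.0 kN.
Governing: min(530.3, 700.7, 356.0) = 356.0 kN → gross-section yield.

356.0 kN (gross-section yield governs)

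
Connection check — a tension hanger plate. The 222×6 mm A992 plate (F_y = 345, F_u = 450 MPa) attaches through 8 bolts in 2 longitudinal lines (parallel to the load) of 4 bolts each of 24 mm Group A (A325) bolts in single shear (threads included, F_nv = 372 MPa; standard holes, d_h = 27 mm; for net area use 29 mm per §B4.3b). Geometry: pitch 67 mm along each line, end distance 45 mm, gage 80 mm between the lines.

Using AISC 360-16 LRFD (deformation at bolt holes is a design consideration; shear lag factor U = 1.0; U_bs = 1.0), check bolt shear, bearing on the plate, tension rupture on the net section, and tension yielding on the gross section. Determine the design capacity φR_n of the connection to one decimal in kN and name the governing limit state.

Bolt shear: A_b = π(24)²/4 = 452.39 mm². φR_n = 0.75 × 372 × 452.39 × 8 × 1 = 1009.7 kN.
Bearing (6 mm plate, F_u = 450 MPa): end bolts L_c = 45 − 27/2 = 31.5, R_n = min(1.2×31.5×6×450, 2.4×24×6×450) = 102.06 kN/bolt; interior L_c = 67 − 27 = 40, R_n = 129.6 kN/bolt. φR_n = 0.75 × (2×102.06 + 6×129.6) = 736.3 kN.
Tension rupture (net): A_n = (222 − 2×29)×6 = 984 mm² (U = 1.0, A_e = A_n). φR_n = 0.75 × 450 × 984 = 332.1 kN.
Tension yield (gross): A_g = 222×6 = 1332 mm². φR_n = 0.90 × 345 × 1332 = 413.6 kN.
Governing: min(1009.7, 736.3, 332.1, 413.6) = 332.1 kN → net-section rupture.

332.1 kN (net-section rupture governs)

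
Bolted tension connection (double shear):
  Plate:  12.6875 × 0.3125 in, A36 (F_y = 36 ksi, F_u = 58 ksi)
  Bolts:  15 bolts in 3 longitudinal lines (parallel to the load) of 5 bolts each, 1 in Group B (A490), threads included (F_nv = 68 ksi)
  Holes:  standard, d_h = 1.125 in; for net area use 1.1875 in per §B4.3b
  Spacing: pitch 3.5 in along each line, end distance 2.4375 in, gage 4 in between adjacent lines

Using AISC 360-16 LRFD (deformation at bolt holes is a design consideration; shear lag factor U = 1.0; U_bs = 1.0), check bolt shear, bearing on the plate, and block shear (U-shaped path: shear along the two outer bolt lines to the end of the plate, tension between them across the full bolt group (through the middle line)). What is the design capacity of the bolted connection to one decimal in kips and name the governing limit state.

Bolt shear: A_b = π(1)²/4 = 0.7854 in². φR_n = 0.75 × 68 × 0.7854 × 15 × 2 = 1201.7 kips.
Bearing (0.3125 in plate, F_u = 58 ksi): end bolts L_c = 2.4375 − 1.125/2 = 1.875, R_n = min(1.2×1.875×0.3125×58, 2.4×1×0.3125×58) = 40.781 kips/bolt; interior L_c = 3.5 − 1.125 = 2.375, R_n = 43.5 kips/bolt. φR_n = 0.75 × (3×40.781 + 12×43.5) = 483.3 kips.
Block shear: shear path 2×[2.4375+4×3.5] = 2×16.4375 in, A_gv = 10.273, A_nv = 2×(16.4375 − 4.5×1.1875)×0.3125 = 6.9336 in²; tension across gage: (8 − 2×1.1875)×0.3125 = 1.7578 in². R_n = min(0.6×58×6.9336, 0.6×36×10.273) + 1.0×58×1.7578 = min(241.29, 221.9) + 101.95 = 323.85 kips. φR_n = 0.75 × 323.85 = 242.9 kips.
Governing: min(1201.7, 483.3, 242.9) = 242.9 kips → block shear.

242.9 kips (block shear governs)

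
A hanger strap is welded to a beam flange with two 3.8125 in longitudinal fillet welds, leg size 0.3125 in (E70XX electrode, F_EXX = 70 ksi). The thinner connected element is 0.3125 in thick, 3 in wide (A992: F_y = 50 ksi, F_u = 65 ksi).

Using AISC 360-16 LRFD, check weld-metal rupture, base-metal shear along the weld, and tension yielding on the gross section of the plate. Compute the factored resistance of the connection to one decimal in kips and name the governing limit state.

42.2 kips (gross-section yield governs)

Weld metal: throat = 0.707×0.3125 = 0.22094 in, L = 2×3.8125 = 7.625 in. φR_n = 0.75 × 0.6 × 70 × 0.22094 × 7.625 = 53.1 kips.
Base metal shear (0.3125 in plate): yield φR_n = 1.0×0.6×50×0.3125×7.625 = 71.5 kips; rupture φR_n = 0.75×0.6×65×0.3125×7.625 = 69.7 kips; take 69.7 kips (rupture).
Tension yield (gross): A_g = 3×0.3125 = 0.9375 in². φR_n = 0.90 × 50 × 0.9375 = 42.2 kips.
Governing: min(53.1, 69.7, 42.2) = 42.2 kips → gross-section yield.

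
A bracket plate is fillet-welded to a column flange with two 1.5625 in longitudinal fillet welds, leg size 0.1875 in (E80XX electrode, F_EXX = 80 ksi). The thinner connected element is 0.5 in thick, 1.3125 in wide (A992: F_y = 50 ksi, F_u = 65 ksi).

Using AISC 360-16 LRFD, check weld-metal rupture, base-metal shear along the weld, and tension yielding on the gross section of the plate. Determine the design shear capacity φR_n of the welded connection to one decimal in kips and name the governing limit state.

Weld metal: throat = 0.707×0.1875 = 0.13256 in, L = 2×1.5625 = 3.125 in. φR_n = 0.75 × 0.6 × 80 × 0.13256 × 3.125 = 14.9 kips.
Base metal shear (0.5 in plate): yield φR_n = 1.0×0.6×50×0.5×3.125 = 46.9 kips; rupture φR_n = 0.75×0.6×65×0.5×3.125 = 45.7 kips; take 45.7 kips (rupture).
Tension yield (gross): A_g = 1.3125×0.5 = 0.65625 in². φR_n = 0.90 × 50 × 0.65625 = 29.5 kips.
Governing: min(14.9, 45.7, 29.5) = 14.9 kips → weld metal.

14.9 kips (weld metal governs)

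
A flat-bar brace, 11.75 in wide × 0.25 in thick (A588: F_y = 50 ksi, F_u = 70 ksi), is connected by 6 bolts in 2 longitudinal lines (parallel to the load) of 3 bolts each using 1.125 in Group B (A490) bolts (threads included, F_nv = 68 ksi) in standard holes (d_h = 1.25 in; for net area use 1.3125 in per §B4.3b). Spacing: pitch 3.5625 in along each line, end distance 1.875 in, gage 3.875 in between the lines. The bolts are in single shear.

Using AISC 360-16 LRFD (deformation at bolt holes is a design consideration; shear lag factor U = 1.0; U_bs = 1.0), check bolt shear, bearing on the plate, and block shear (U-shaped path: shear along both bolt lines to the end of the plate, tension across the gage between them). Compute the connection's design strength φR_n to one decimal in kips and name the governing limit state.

123.7 kips (block shear governs)

Bolt shear: A_b = π(1.125)²/4 = 0.99402 in². φR_n = 0.75 × 68 × 0.99402 × 6 × 1 = 304.2 kips.
Bearing (0.25 in plate, F_u = 70 ksi): end bolts L_c = 1.875 − 1.25/2 = 1.25, R_n = min(1.2×1.25×0.25×70, 2.4×1.125×0.25×70) = 26.25 kips/bolt; interior L_c = 3.5625 − 1.25 = 2.3125, R_n = 47.25 kips/bolt. φR_n = 0.75 × (2×26.25 + 4×47.25) = 181.1 kips.
Block shear: shear path 2×[1.875+2×3.5625] = 2×9 in, A_gv = 4.5, A_nv = 2×(9 − 2.5×1.3125)×0.25 = 2.8594 in²; tension across gage: (3.875 − 1×1.3125)×0.25 = 0.64063 in². R_n = min(0.6×70×2.8594, 0.6×50×4.5) + 1.0×70×0.64063 = min(120.09, 135) + 44.844 = 164.93 kips. φR_n = 0.75 × 164.93 = 123.7 kips.
Governing: min(304.2, 181.1, 123.7) = 123.7 kips → block shear.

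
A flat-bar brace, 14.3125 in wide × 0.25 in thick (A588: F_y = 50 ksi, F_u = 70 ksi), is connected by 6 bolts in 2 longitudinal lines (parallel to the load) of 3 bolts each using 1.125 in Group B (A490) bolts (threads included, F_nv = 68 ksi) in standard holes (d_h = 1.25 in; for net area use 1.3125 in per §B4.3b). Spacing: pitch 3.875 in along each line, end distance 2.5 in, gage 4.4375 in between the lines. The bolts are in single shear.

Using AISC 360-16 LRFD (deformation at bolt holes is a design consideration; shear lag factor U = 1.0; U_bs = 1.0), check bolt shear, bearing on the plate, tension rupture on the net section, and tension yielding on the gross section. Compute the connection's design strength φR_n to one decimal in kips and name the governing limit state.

Bolt shear: A_b = π(1.125)²/4 = 0.99402 in². φR_n = 0.75 × 68 × 0.99402 × 6 × 1 = 304.2 kips.
Bearing (0.25 in plate, F_u = 70 ksi): end bolts L_c = 2.5 − 1.25/2 = 1.875, R_n = min(1.2×1.875×0.25×70, 2.4×1.125×0.25×70) = 39.375 kips/bolt; interior L_c = 3.875 − 1.25 = 2.625, R_n = 47.25 kips/bolt. φR_n = 0.75 × (2×39.375 + 4×47.25) = 200.8 kips.
Tension rupture (net): A_n = (14.3125 − 2×1.3125)×0.25 = 2.9219 in² (U = 1.0, A_e = A_n). φR_n = 0.75 × 70 × 2.9219 = 153.4 kips.
Tension yield (gross): A_g = 14.3125×0.25 = 3.5781 in². φR_n = 0.90 × 50 × 3.5781 = 161.0 kips.
Governing: min(304.2, 200.8, 153.4, 161.0) = 153.4 kips → net-section rupture.

153.4 kips (net-section rupture governs)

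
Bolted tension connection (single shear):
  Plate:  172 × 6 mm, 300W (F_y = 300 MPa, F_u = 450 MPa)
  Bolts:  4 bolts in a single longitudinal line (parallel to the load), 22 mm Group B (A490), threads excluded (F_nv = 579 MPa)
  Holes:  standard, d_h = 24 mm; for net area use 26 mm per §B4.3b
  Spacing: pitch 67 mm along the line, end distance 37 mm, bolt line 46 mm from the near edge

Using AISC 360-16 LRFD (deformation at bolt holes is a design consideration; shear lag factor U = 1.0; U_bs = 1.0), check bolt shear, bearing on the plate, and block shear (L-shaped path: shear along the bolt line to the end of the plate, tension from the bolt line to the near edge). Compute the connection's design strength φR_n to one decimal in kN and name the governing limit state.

245.4 kN (block shear governs)

Bolt shear: A_b = π(22)²/4 = 380.13 mm². φR_n = 0.75 × 579 × 380.13 × 4 × 1 = 660.3 kN.
Bearing (6 mm plate, F_u = 450 MPa): end bolts L_c = 37 − 24/2 = 25, R_n = min(1.2×25×6×450, 2.4×22×6×450) = 81 kN/bolt; interior L_c = 67 − 24 = 43, R_n = 139.32 kN/bolt. φR_n = 0.75 × (1×81 + 3×139.32) = 374.2 kN.
Block shear: shear path 1×[37+3×67] = 1×238 mm, A_gv = 1428, A_nv = 1×(238 − 3.5×26)×6 = 882 mm²; tension to near edge: (46 − 0.5×26)×6 = 198 mm². R_n = min(0.6×450×882, 0.6×300×1428) + 1.0×450×198 = min(238.14, 257.04) + 89.1 = 327.24 kN. φR_n = 0.75 × 327.24 = 245.4 kN.
Governing: min(660.3, 374.2, 245.4) = 245.4 kN → block shear.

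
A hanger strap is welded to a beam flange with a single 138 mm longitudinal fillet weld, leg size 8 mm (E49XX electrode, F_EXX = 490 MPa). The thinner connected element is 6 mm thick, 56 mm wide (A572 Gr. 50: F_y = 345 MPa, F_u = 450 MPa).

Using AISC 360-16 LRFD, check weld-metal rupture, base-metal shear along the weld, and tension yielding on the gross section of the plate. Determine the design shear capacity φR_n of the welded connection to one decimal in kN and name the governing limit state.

104.3 kN (gross-section yield governs)

Weld metal: throat = 0.707×8 = 5.656 mm, L = 138 mm. φR_n = 0.75 × 0.6 × 490 × 5.656 × 138 = 172.1 kN.
Base metal shear (6 mm plate): yield φR_n = 1.0×0.6×345×6×138 = 171.4 kN; rupture φR_n = 0.75×0.6×450×6×138 = 167.7 kN; take 167.7 kN (rupture).
Tension yield (gross): A_g = 56×6 = 336 mm². φR_n = 0.90 × 345 × 336 = 104.3 kN.
Governing: min(172.1, 167.7, 104.3) = 104.3 kN → gross-section yield.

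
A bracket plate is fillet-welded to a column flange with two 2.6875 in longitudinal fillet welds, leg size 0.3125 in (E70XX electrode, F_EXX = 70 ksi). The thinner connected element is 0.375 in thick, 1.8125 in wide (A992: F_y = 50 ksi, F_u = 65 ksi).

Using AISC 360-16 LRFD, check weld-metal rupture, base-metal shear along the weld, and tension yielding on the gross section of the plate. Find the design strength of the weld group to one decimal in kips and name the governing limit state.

Weld metal: throat = 0.707×0.3125 = 0.22094 in, L = 2×2.6875 = 5.375 in. φR_n = 0.75 × 0.6 × 70 × 0.22094 × 5.375 = 37.4 kips.
Base metal shear (0.375 in plate): yield φR_n = 1.0×0.6×50×0.375×5.375 = 60.5 kips; rupture φR_n = 0.75×0.6×65×0.375×5.375 = 59.0 kips; take 59.0 kips (rupture).
Tension yield (gross): A_g = 1.8125×0.375 = 0.67969 in². φR_n = 0.90 × 50 × 0.67969 = 30.6 kips.
Governing: min(37.4, 59.0, 30.6) = 30.6 kips → gross-section yield.

30.6 kips (gross-section yield governs)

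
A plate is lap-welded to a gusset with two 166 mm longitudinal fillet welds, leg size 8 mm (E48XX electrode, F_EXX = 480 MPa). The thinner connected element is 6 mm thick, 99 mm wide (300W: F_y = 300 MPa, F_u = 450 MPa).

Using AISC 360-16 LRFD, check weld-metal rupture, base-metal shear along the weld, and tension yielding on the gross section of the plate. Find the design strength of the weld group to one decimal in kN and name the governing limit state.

Weld metal: throat = 0.707×8 = 5.656 mm, L = 2×166 = 332 mm. φR_n = 0.75 × 0.6 × 480 × 5.656 × 332 = 405.6 kN.
Base metal shear (6 mm plate): yield φR_n = 1.0×0.6×300×6×332 = 358.6 kN; rupture φR_n = 0.75×0.6×450×6×332 = 403.4 kN; take 358.6 kN (yield).
Tension yield (gross): A_g = 99×6 = 594 mm². φR_n = 0.90 × 300 × 594 = 160.4 kN.
Governing: min(405.6, 358.6, 160.4) = 160.4 kN → gross-section yield.

160.4 kN (gross-section yield governs)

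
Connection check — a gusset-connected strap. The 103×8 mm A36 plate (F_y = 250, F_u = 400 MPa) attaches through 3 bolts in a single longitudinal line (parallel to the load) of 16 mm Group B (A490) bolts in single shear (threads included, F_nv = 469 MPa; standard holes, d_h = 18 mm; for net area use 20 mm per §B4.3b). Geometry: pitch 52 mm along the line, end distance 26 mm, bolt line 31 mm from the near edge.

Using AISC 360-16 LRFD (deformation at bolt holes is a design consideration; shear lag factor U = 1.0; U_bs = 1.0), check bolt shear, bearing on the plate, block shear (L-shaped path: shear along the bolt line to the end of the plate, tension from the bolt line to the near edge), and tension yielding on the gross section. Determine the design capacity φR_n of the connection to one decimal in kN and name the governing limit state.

Bolt shear: A_b = π(16)²/4 = 201.06 mm². φR_n = 0.75 × 469 × 201.06 × 3 × 1 = 212.2 kN.
Bearing (8 mm plate, F_u = 400 MPa): end bolts L_c = 26 − 18/2 = 17, R_n = min(1.2×17×8×400, 2.4×16×8×400) = 65.28 kN/bolt; interior L_c = 52 − 18 = 34, R_n = 122.88 kN/bolt. φR_n = 0.75 × (1×65.28 + 2×122.88) = 233.3 kN.
Block shear: shear path 1×[26+2×52] = 1×130 mm, A_gv = 1040, A_nv = 1×(130 − 2.5×20)×8 = 640 mm²; tension to near edge: (31 − 0.5×20)×8 = 168 mm². R_n = min(0.6×400×640, 0.6×250×1040) + 1.0×400×168 = min(153.6, 156) + 67.2 = 220.8 kN. φR_n = 0.75 × 220.8 = 165.6 kN.
Tension yield (gross): A_g = 103×8 = 824 mm². φR_n = 0.90 × 250 × 824 = 185.4 kN.
Governing: min(212.2, 233.3, 165.6, 185.4) = 165.6 kN → block shear.

165.6 kN (block shear governs)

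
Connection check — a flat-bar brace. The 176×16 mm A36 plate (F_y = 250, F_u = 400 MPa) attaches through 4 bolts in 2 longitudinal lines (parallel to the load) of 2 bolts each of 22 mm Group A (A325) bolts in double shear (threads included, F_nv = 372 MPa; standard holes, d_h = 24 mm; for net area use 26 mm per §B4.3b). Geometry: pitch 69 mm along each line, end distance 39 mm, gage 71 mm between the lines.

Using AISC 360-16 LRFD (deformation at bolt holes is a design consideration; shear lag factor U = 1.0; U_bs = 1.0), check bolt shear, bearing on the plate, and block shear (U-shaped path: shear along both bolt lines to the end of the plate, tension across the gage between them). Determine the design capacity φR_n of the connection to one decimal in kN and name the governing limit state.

Bolt shear: A_b = π(22)²/4 = 380.13 mm². φR_n = 0.75 × 372 × 380.13 × 4 × 2 = 848.5 kN.
Bearing (16 mm plate, F_u = 400 MPa): end bolts L_c = 39 − 24/2 = 27, R_n = min(1.2×27×16×400, 2.4×22×16×400) = 207.36 kN/bolt; interior L_c = 69 − 24 = 45, R_n = 337.92 kN/bolt. φR_n = 0.75 × (2×207.36 + 2×337.92) = 817.9 kN.
Block shear: shear path 2×[39+1×69] = 2×108 mm, A_gv = 3456, A_nv = 2×(108 − 1.5×26)×16 = 2208 mm²; tension across gage: (71 − 1×26)×16 = 720 mm². R_n = min(0.6×400×2208, 0.6×250×3456) + 1.0×400×720 = min(529.92, 518.4) + 288 = 806.4 kN. φR_n = 0.75 × 806.4 = 604.8 kN.
Governing: min(848.5, 817.9, 604.8) = 604.8 kN → block shear.

604.8 kN (block shear governs)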